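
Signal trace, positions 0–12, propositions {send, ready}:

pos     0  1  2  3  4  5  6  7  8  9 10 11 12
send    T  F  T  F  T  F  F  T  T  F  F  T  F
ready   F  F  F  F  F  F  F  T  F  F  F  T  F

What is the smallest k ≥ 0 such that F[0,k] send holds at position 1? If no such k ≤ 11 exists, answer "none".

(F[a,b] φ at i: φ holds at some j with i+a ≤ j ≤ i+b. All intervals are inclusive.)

1

Scan j = 1,2,… for send:
  j=1: fails
  j=2: holds
First hit at j=2, so smallest k = 2-1 = 1.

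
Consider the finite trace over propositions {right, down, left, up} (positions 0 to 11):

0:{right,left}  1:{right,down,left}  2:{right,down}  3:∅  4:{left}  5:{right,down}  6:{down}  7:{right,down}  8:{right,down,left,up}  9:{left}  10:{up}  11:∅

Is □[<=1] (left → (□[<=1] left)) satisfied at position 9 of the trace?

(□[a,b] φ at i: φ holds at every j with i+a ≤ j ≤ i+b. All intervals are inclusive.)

Check (left → (□[<=1] left)) at every j in [9,10]:
  j=9: antecedent true; consequent fails at 10 → ✗
  j=10: antecedent false → ✓
Fails at j=9 → formula fails.

No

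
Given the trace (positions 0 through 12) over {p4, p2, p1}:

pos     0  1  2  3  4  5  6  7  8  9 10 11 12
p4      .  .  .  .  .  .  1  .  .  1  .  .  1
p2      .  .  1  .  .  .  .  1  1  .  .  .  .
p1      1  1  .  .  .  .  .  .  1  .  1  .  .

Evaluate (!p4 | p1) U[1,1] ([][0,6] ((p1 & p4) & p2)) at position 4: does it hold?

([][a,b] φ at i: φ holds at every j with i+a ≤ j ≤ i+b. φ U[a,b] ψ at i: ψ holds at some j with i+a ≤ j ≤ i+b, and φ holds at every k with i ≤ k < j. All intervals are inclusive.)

Need some j in [5,5] with [][0,6] ((p1 & p4) & p2), and (!p4 | p1) at every k in [4,j-1].
  j=5: [][0,6] ((p1 & p4) & p2) — fails at 5.
No j in the window works → until fails.

False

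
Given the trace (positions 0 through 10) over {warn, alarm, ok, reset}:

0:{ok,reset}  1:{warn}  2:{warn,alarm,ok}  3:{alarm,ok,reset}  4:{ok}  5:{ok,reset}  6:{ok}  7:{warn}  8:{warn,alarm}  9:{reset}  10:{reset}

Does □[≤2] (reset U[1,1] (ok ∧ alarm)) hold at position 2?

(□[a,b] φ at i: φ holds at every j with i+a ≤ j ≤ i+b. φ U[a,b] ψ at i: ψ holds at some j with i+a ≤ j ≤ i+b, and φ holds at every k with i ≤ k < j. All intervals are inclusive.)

No

Check (reset U[1,1] (ok ∧ alarm)) at every j in [2,4]:
  j=2: fails
  j=3: fails
  j=4: fails
Fails at j=2 → formula fails.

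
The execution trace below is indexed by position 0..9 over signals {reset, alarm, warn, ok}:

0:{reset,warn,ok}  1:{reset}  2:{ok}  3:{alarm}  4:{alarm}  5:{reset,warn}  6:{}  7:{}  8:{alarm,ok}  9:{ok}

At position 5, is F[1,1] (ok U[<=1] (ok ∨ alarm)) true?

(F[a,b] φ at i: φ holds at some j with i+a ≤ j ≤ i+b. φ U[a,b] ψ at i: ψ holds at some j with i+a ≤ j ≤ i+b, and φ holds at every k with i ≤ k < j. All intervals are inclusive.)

Check (ok U[<=1] (ok ∨ alarm)) at each j in [6,6]:
  j=6: fails
No position in the window satisfies it → formula fails.

Does not hold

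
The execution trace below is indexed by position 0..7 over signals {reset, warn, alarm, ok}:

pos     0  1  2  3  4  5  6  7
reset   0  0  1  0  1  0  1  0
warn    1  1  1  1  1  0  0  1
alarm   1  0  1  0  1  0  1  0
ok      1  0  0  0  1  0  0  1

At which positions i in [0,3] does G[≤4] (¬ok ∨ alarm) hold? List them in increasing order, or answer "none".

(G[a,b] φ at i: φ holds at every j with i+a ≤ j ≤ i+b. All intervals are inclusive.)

0, 1, 2

Evaluate at each i in [0,3]:
  i=0: ✓ (all of [0,4])
  i=1: ✓ (all of [1,5])
  i=2: ✓ (all of [2,6])
  i=3: ✗ (fails at j=7)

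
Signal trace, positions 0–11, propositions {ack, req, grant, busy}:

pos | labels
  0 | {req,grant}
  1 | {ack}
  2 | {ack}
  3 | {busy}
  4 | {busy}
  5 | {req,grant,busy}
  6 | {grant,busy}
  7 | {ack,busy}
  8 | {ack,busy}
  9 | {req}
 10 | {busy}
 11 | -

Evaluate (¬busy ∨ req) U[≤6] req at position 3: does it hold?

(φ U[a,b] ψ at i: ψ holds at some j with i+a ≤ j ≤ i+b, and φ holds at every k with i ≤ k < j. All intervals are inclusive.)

False

Need some j in [3,9] with req, and (¬busy ∨ req) at every k in [3,j-1].
  j=3: req false.
  j=4: req false.
  j=5: req holds, but (¬busy ∨ req) fails at k=3 → not this j.
  j=6: req false.
  j=7: req false.
  j=8: req false.
  j=9: req holds, but (¬busy ∨ req) fails at k=3 → not this j.
No j in the window works → until fails.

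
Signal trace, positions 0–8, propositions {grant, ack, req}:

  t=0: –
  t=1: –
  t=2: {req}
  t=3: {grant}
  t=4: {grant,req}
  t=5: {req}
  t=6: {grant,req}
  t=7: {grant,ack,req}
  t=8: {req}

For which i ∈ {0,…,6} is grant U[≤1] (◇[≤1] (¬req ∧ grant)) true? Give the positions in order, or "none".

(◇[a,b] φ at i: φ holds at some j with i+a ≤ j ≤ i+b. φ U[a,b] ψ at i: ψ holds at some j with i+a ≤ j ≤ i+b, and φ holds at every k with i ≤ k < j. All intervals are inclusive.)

2, 3

Evaluate at each i in [0,6]:
  i=0: ✗ (no rhs in [0,1])
  i=1: ✗ (lhs fails at k=1 before rhs at j=2)
  i=2: ✓ (rhs at j=2)
  i=3: ✓ (rhs at j=3)
  i=4: ✗ (no rhs in [4,5])
  i=5: ✗ (no rhs in [5,6])
  i=6: ✗ (no rhs in [6,7])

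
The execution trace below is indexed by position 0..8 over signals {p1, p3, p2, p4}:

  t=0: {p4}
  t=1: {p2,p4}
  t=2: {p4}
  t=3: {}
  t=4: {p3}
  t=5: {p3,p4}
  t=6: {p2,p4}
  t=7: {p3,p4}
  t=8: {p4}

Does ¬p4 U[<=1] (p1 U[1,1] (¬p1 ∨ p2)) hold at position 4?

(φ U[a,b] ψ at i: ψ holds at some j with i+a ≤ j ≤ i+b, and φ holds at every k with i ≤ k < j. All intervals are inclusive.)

Need some j in [4,5] with (p1 U[1,1] (¬p1 ∨ p2)), and ¬p4 at every k in [4,j-1].
  j=4: (p1 U[1,1] (¬p1 ∨ p2)) — fails.
  j=5: (p1 U[1,1] (¬p1 ∨ p2)) — fails.
No j in the window works → until fails.

Does not hold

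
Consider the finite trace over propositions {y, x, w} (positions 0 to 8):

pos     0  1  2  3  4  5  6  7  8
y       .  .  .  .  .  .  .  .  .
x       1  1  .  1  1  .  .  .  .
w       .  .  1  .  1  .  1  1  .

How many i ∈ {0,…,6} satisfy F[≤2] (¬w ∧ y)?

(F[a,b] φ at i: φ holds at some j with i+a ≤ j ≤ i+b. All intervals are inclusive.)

Evaluate at each i in [0,6]:
  i=0: ✗ (none in [0,2])
  i=1: ✗ (none in [1,3])
  i=2: ✗ (none in [2,4])
  i=3: ✗ (none in [3,5])
  i=4: ✗ (none in [4,6])
  i=5: ✗ (none in [5,7])
  i=6: ✗ (none in [6,8])
Positions where it holds: {} → 0.

0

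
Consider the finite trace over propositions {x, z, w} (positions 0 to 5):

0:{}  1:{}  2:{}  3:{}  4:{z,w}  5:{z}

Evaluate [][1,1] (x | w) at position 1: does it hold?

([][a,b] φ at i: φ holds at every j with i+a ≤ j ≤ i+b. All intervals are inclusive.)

Check (x | w) at every j in [2,2]:
  j=2: false
Fails at j=2 → formula fails.

False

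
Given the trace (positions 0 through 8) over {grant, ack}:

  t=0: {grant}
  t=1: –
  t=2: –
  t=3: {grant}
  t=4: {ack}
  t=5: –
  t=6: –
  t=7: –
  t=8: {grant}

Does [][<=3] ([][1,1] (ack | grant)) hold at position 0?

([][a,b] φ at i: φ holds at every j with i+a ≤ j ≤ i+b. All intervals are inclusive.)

Check [][1,1] (ack | grant) at every j in [0,3]:
  j=0: fails at 1
  j=1: fails at 2
  j=2: holds on [3,3]
  j=3: holds on [4,4]
Fails at j=0 → formula fails.

No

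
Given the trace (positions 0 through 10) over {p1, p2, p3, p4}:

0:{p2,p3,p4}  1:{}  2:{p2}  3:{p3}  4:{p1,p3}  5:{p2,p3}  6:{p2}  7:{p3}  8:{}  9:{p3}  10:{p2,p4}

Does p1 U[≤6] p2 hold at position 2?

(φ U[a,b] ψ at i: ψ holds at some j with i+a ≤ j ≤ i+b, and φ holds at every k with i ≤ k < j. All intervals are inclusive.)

Need some j in [2,8] with p2, and p1 at every k in [2,j-1].
  j=2: p2 holds; no prefix to check → satisfied.

True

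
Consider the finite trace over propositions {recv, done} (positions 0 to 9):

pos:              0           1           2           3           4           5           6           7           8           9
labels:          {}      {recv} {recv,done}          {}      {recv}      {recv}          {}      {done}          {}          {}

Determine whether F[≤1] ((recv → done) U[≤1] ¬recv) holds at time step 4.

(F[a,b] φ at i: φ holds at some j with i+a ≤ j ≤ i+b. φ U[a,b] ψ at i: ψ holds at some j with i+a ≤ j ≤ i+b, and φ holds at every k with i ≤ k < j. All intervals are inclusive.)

Check ((recv → done) U[≤1] ¬recv) at each j in [4,5]:
  j=4: fails
  j=5: fails
No position in the window satisfies it → formula fails.

No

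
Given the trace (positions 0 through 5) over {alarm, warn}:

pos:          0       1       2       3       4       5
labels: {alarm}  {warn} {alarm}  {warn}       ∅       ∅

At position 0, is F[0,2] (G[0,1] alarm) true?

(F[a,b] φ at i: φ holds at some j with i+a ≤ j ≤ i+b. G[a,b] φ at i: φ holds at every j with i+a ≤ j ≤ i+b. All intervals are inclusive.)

Check G[0,1] alarm at each j in [0,2]:
  j=0: fails at 1
  j=1: fails at 1
  j=2: fails at 3
No position in the window satisfies it → formula fails.

No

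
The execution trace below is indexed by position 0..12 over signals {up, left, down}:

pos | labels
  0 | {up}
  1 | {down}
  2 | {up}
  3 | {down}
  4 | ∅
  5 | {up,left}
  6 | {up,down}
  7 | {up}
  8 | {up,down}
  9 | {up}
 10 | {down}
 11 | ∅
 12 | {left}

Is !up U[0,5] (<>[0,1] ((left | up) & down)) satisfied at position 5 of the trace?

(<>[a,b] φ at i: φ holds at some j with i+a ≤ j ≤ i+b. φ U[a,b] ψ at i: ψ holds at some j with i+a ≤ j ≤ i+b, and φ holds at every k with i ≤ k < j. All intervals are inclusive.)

Need some j in [5,10] with <>[0,1] ((left | up) & down), and !up at every k in [5,j-1].
  j=5: <>[0,1] ((left | up) & down) holds; no prefix to check → satisfied.

True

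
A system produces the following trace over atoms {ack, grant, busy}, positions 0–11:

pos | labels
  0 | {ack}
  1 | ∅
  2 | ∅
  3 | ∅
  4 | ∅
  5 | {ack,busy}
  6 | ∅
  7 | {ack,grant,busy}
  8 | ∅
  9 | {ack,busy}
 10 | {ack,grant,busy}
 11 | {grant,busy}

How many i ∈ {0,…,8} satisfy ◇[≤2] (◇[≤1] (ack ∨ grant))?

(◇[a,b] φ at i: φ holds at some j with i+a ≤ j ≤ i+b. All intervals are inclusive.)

8

Evaluate at each i in [0,8]:
  i=0: ✓ (witness j=0)
  i=1: ✗ (none in [1,3])
  i=2: ✓ (witness j=4)
  i=3: ✓ (witness j=4)
  i=4: ✓ (witness j=4)
  i=5: ✓ (witness j=5)
  i=6: ✓ (witness j=6)
  i=7: ✓ (witness j=7)
  i=8: ✓ (witness j=8)
Positions where it holds: {0, 2, 3, 4, 5, 6, 7, 8} → 8.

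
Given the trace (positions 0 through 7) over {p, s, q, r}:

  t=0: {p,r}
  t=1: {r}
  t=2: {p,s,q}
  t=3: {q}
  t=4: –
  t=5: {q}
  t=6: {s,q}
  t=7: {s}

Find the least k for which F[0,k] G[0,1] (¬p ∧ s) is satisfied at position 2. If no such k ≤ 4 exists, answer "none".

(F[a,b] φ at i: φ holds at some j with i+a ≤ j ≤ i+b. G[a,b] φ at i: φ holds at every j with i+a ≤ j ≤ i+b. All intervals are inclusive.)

Scan j = 2,3,… for G[0,1] (¬p ∧ s):
  j=2: fails
  j=3: fails
  j=4: fails
  j=5: fails
  j=6: holds
First hit at j=6, so smallest k = 6-2 = 4.

4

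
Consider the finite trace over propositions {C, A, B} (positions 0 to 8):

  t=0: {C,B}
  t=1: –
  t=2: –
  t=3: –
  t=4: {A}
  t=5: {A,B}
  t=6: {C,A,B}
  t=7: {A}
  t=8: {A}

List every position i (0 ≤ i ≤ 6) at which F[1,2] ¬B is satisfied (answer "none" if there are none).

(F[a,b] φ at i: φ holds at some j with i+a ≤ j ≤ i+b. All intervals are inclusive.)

Evaluate at each i in [0,6]:
  i=0: ✓ (witness j=1)
  i=1: ✓ (witness j=2)
  i=2: ✓ (witness j=3)
  i=3: ✓ (witness j=4)
  i=4: ✗ (none in [5,6])
  i=5: ✓ (witness j=7)
  i=6: ✓ (witness j=7)

0, 1, 2, 3, 5, 6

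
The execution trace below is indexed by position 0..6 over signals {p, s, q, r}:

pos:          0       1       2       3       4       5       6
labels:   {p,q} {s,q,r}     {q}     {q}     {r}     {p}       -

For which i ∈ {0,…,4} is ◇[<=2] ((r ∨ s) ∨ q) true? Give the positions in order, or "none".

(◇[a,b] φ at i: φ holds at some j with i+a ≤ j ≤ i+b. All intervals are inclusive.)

Evaluate at each i in [0,4]:
  i=0: ✓ (witness j=0)
  i=1: ✓ (witness j=1)
  i=2: ✓ (witness j=2)
  i=3: ✓ (witness j=3)
  i=4: ✓ (witness j=4)

0, 1, 2, 3, 4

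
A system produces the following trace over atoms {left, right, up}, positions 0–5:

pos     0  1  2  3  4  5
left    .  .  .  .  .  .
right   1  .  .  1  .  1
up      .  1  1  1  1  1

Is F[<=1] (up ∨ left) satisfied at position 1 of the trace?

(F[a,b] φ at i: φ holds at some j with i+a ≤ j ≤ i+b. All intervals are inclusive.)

True

Check (up ∨ left) at each j in [1,2]:
  j=1: true
  j=2: true
Found at j=1 → formula holds.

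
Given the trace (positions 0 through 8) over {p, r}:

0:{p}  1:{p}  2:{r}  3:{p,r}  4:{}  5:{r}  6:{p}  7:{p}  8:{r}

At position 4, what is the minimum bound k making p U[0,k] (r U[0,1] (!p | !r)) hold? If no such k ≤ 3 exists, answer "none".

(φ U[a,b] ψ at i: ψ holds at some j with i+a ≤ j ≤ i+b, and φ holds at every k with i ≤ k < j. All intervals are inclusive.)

Need earliest j ≥ 4 with (r U[0,1] (!p | !r)), and p at every k in [4,j-1].
  j=4: rhs holds (empty prefix). k = 0.

0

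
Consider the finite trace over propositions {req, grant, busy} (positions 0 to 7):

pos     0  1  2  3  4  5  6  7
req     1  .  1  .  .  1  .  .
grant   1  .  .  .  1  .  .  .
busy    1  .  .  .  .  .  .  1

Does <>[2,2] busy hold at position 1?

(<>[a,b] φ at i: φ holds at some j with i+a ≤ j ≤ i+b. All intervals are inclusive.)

Check busy at each j in [3,3]:
  j=3: false
No position in the window satisfies it → formula fails.

No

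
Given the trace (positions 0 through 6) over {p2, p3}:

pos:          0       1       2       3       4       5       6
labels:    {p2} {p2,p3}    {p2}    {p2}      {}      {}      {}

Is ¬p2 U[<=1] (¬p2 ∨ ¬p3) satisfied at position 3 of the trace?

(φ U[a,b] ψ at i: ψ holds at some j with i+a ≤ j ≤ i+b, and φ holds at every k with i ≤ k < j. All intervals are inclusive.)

Holds

Need some j in [3,4] with (¬p2 ∨ ¬p3), and ¬p2 at every k in [3,j-1].
  j=3: (¬p2 ∨ ¬p3) holds; no prefix to check → satisfied.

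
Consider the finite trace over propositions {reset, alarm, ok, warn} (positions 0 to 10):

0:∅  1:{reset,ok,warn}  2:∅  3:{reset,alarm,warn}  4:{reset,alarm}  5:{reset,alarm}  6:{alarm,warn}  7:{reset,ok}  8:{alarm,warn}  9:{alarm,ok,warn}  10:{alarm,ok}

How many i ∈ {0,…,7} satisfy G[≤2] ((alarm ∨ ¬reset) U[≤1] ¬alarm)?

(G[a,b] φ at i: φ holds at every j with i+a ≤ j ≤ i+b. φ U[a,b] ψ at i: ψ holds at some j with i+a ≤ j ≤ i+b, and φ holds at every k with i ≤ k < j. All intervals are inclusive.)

1

Evaluate at each i in [0,7]:
  i=0: ✓ (all of [0,2])
  i=1: ✗ (fails at j=3)
  i=2: ✗ (fails at j=3)
  i=3: ✗ (fails at j=3)
  i=4: ✗ (fails at j=4)
  i=5: ✗ (fails at j=5)
  i=6: ✗ (fails at j=8)
  i=7: ✗ (fails at j=8)
Positions where it holds: {0} → 1.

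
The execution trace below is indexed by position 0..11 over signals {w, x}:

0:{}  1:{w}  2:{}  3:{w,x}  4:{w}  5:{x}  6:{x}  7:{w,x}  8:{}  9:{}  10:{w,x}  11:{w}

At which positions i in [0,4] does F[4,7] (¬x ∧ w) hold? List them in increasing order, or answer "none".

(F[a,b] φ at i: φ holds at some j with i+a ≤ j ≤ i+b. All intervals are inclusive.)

Evaluate at each i in [0,4]:
  i=0: ✓ (witness j=4)
  i=1: ✗ (none in [5,8])
  i=2: ✗ (none in [6,9])
  i=3: ✗ (none in [7,10])
  i=4: ✓ (witness j=11)

0, 4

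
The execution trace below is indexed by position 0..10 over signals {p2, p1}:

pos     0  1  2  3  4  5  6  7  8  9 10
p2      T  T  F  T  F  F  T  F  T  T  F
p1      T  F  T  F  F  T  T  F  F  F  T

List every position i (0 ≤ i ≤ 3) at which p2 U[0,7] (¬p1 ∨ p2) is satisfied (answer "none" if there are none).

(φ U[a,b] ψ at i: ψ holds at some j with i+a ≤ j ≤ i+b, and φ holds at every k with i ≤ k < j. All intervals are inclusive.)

Evaluate at each i in [0,3]:
  i=0: ✓ (rhs at j=0)
  i=1: ✓ (rhs at j=1)
  i=2: ✗ (lhs fails at k=2 before rhs at j=3)
  i=3: ✓ (rhs at j=3)

0, 1, 3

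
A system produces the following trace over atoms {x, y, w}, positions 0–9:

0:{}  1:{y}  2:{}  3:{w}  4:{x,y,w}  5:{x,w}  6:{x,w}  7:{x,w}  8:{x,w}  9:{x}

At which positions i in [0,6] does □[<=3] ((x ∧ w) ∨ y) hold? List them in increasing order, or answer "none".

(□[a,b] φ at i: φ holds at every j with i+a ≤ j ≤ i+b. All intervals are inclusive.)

Evaluate at each i in [0,6]:
  i=0: ✗ (fails at j=0)
  i=1: ✗ (fails at j=2)
  i=2: ✗ (fails at j=2)
  i=3: ✗ (fails at j=3)
  i=4: ✓ (all of [4,7])
  i=5: ✓ (all of [5,8])
  i=6: ✗ (fails at j=9)

4, 5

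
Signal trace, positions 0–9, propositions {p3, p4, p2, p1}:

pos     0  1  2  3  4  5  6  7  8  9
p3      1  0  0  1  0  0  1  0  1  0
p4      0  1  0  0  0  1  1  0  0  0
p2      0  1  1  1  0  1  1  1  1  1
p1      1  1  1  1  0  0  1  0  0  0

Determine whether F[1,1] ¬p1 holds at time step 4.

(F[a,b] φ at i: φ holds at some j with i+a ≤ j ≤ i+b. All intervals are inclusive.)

True

Check ¬p1 at each j in [5,5]:
  j=5: true
Found at j=5 → formula holds.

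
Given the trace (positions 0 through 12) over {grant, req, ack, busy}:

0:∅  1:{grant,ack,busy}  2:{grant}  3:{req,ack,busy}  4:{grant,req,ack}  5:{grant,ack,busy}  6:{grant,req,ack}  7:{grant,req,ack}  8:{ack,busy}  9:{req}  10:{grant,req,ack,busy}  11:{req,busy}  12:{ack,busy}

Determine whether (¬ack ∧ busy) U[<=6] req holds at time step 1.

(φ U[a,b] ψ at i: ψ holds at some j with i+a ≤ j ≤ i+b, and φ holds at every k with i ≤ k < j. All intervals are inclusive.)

Need some j in [1,7] with req, and (¬ack ∧ busy) at every k in [1,j-1].
  j=1: req false.
  j=2: req false.
  j=3: req holds, but (¬ack ∧ busy) fails at k=1 → not this j.
  j=4: req holds, but (¬ack ∧ busy) fails at k=1 → not this j.
  j=5: req false.
  j=6: req holds, but (¬ack ∧ busy) fails at k=1 → not this j.
  j=7: req holds, but (¬ack ∧ busy) fails at k=1 → not this j.
No j in the window works → until fails.

No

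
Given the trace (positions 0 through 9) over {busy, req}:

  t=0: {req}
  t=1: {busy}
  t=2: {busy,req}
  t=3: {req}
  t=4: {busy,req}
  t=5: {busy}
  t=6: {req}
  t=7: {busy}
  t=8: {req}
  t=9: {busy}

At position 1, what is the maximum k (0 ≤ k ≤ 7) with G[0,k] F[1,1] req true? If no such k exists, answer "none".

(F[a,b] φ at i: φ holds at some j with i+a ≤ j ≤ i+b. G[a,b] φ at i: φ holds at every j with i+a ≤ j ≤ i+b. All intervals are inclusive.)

2

F[1,1] req must hold from j=1 onward; find where it first fails.
  j=1: holds
  j=2: holds
  j=3: holds
  j=4: fails
Holds on [1,3], so largest k = 2.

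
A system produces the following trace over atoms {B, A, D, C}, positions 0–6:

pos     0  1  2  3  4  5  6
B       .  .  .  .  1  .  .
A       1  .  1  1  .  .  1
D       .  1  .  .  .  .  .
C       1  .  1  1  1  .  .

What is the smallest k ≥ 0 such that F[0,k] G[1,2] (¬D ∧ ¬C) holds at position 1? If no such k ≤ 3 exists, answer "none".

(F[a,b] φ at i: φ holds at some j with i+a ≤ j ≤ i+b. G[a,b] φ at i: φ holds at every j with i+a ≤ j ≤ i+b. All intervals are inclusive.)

3

Scan j = 1,2,… for G[1,2] (¬D ∧ ¬C):
  j=1: fails
  j=2: fails
  j=3: fails
  j=4: holds
First hit at j=4, so smallest k = 4-1 = 3.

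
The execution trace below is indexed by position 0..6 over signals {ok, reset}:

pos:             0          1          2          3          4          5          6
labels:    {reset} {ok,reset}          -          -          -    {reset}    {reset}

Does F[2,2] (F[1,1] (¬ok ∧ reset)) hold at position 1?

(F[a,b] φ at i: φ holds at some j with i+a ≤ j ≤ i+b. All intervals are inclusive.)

False

Check F[1,1] (¬ok ∧ reset) at each j in [3,3]:
  j=3: fails (none in [4,4])
No position in the window satisfies it → formula fails.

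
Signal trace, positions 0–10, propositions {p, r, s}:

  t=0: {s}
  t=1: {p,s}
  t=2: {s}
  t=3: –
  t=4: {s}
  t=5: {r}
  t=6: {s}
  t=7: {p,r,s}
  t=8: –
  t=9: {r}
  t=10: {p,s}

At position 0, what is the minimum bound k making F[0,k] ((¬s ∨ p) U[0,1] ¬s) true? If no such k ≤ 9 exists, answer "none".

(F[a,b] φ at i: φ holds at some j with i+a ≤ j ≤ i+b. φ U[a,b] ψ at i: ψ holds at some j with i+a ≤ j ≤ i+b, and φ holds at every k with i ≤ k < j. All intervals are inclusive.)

3

Scan j = 0,1,… for ((¬s ∨ p) U[0,1] ¬s):
  j=0: fails
  j=1: fails
  j=2: fails
  j=3: holds
First hit at j=3, so smallest k = 3-0 = 3.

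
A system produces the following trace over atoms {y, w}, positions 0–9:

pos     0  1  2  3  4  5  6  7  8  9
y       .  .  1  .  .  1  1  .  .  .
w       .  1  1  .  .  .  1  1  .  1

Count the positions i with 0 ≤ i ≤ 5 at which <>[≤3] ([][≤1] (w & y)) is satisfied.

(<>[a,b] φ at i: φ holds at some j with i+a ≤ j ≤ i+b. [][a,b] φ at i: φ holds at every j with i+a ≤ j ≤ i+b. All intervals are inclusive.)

0

Evaluate at each i in [0,5]:
  i=0: ✗ (none in [0,3])
  i=1: ✗ (none in [1,4])
  i=2: ✗ (none in [2,5])
  i=3: ✗ (none in [3,6])
  i=4: ✗ (none in [4,7])
  i=5: ✗ (none in [5,8])
Positions where it holds: {} → 0.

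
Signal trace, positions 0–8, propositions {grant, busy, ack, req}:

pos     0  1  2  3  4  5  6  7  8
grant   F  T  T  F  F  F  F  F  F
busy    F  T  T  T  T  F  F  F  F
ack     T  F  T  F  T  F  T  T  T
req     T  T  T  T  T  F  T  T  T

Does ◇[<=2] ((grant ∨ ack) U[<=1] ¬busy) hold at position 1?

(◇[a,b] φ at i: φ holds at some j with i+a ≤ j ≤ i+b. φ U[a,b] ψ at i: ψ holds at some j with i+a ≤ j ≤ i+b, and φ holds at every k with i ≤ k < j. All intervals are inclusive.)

Check ((grant ∨ ack) U[<=1] ¬busy) at each j in [1,3]:
  j=1: fails
  j=2: fails
  j=3: fails
No position in the window satisfies it → formula fails.

Does not hold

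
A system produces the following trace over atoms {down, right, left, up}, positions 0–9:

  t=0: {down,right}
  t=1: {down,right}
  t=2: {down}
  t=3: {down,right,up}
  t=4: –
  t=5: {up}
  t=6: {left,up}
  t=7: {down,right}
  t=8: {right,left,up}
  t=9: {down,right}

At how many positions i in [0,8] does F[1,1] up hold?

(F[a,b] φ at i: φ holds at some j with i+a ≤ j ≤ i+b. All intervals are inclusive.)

4

Evaluate at each i in [0,8]:
  i=0: ✗ (none in [1,1])
  i=1: ✗ (none in [2,2])
  i=2: ✓ (witness j=3)
  i=3: ✗ (none in [4,4])
  i=4: ✓ (witness j=5)
  i=5: ✓ (witness j=6)
  i=6: ✗ (none in [7,7])
  i=7: ✓ (witness j=8)
  i=8: ✗ (none in [9,9])
Positions where it holds: {2, 4, 5, 7} → 4.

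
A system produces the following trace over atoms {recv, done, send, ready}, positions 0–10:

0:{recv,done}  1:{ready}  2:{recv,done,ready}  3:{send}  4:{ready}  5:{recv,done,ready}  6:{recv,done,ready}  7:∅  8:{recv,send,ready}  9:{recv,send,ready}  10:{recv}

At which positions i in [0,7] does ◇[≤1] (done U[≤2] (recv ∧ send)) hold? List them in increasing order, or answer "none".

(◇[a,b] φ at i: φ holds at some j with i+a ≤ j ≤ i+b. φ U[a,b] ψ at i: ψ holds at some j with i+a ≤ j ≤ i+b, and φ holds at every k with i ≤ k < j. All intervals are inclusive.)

7

Evaluate at each i in [0,7]:
  i=0: ✗ (none in [0,1])
  i=1: ✗ (none in [1,2])
  i=2: ✗ (none in [2,3])
  i=3: ✗ (none in [3,4])
  i=4: ✗ (none in [4,5])
  i=5: ✗ (none in [5,6])
  i=6: ✗ (none in [6,7])
  i=7: ✓ (witness j=8)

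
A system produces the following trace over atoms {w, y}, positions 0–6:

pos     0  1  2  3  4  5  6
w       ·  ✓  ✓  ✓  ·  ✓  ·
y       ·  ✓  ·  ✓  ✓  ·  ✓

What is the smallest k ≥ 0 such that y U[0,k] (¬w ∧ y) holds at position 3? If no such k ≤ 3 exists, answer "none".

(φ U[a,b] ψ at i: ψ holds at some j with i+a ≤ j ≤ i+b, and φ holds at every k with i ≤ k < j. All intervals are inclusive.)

1

Need earliest j ≥ 3 with (¬w ∧ y), and y at every k in [3,j-1].
  j=3: rhs fails.
  j=4: rhs holds; lhs holds on [3,3]. k = 1.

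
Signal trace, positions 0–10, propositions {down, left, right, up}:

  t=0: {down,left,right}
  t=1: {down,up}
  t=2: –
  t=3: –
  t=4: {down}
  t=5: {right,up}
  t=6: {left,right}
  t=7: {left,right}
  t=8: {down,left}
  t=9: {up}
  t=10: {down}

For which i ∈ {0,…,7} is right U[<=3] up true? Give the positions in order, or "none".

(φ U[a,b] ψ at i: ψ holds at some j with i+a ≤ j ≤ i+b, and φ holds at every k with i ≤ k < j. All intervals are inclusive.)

Evaluate at each i in [0,7]:
  i=0: ✓ (rhs at j=1; lhs holds on [0,0])
  i=1: ✓ (rhs at j=1)
  i=2: ✗ (lhs fails at k=2 before rhs at j=5)
  i=3: ✗ (lhs fails at k=3 before rhs at j=5)
  i=4: ✗ (lhs fails at k=4 before rhs at j=5)
  i=5: ✓ (rhs at j=5)
  i=6: ✗ (lhs fails at k=8 before rhs at j=9)
  i=7: ✗ (lhs fails at k=8 before rhs at j=9)

0, 1, 5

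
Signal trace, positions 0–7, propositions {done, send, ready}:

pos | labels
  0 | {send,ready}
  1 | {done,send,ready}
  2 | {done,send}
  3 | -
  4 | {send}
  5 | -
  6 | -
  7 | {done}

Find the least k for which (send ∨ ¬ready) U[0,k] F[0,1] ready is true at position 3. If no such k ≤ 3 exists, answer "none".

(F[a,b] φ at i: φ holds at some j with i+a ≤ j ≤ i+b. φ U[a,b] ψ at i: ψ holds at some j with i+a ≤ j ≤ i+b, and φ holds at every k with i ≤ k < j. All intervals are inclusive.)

Need earliest j ≥ 3 with F[0,1] ready, and (send ∨ ¬ready) at every k in [3,j-1].
  j=3: rhs fails.
  j=4: rhs fails.
  j=5: rhs fails.
  j=6: rhs fails.
No witness within the range → none.

none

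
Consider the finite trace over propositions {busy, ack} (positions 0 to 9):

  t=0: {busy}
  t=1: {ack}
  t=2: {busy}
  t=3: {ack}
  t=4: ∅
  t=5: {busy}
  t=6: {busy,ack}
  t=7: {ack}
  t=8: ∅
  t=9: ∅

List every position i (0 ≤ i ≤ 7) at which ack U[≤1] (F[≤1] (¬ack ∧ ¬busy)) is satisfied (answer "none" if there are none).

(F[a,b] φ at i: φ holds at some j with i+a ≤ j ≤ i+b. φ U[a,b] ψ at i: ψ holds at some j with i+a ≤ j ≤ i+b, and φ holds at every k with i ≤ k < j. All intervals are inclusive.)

Evaluate at each i in [0,7]:
  i=0: ✗ (no rhs in [0,1])
  i=1: ✗ (no rhs in [1,2])
  i=2: ✗ (lhs fails at k=2 before rhs at j=3)
  i=3: ✓ (rhs at j=3)
  i=4: ✓ (rhs at j=4)
  i=5: ✗ (no rhs in [5,6])
  i=6: ✓ (rhs at j=7; lhs holds on [6,6])
  i=7: ✓ (rhs at j=7)

3, 4, 6, 7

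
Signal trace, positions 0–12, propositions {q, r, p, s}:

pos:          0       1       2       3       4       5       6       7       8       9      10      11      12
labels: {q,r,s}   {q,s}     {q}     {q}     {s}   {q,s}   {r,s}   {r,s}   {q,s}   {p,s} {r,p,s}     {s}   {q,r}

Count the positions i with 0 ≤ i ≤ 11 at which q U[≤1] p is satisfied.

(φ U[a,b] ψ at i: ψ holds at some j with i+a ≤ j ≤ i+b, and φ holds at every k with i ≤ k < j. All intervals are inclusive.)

Evaluate at each i in [0,11]:
  i=0: ✗ (no rhs in [0,1])
  i=1: ✗ (no rhs in [1,2])
  i=2: ✗ (no rhs in [2,3])
  i=3: ✗ (no rhs in [3,4])
  i=4: ✗ (no rhs in [4,5])
  i=5: ✗ (no rhs in [5,6])
  i=6: ✗ (no rhs in [6,7])
  i=7: ✗ (no rhs in [7,8])
  i=8: ✓ (rhs at j=9; lhs holds on [8,8])
  i=9: ✓ (rhs at j=9)
  i=10: ✓ (rhs at j=10)
  i=11: ✗ (no rhs in [11,12])
Positions where it holds: {8, 9, 10} → 3.

3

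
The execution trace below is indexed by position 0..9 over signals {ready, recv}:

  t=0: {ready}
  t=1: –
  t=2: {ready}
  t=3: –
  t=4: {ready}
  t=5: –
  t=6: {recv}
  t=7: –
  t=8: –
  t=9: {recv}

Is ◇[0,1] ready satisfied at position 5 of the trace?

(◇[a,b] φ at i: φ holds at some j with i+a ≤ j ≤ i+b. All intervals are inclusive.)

No

Check ready at each j in [5,6]:
  j=5: false
  j=6: false
No position in the window satisfies it → formula fails.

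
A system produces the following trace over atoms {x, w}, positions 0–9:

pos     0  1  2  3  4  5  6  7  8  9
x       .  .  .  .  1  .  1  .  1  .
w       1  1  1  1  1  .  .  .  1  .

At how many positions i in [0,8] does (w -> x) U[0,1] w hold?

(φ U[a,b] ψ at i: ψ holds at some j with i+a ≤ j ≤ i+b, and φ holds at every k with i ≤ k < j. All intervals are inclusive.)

Evaluate at each i in [0,8]:
  i=0: ✓ (rhs at j=0)
  i=1: ✓ (rhs at j=1)
  i=2: ✓ (rhs at j=2)
  i=3: ✓ (rhs at j=3)
  i=4: ✓ (rhs at j=4)
  i=5: ✗ (no rhs in [5,6])
  i=6: ✗ (no rhs in [6,7])
  i=7: ✓ (rhs at j=8; lhs holds on [7,7])
  i=8: ✓ (rhs at j=8)
Positions where it holds: {0, 1, 2, 3, 4, 7, 8} → 7.

7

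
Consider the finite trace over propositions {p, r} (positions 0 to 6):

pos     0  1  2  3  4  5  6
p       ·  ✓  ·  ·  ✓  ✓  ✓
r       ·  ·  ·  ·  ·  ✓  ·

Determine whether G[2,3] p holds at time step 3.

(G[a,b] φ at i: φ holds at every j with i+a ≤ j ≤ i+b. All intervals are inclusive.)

Yes

Check p at every j in [5,6]:
  j=5: true
  j=6: true
All positions satisfy it → formula holds.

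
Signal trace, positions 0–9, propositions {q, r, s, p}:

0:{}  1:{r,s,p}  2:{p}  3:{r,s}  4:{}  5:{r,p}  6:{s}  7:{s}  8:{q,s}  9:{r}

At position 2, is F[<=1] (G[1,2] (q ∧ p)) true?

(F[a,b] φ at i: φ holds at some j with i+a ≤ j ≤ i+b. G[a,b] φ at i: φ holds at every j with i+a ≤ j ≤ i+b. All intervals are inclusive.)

Check G[1,2] (q ∧ p) at each j in [2,3]:
  j=2: fails at 3
  j=3: fails at 4
No position in the window satisfies it → formula fails.

False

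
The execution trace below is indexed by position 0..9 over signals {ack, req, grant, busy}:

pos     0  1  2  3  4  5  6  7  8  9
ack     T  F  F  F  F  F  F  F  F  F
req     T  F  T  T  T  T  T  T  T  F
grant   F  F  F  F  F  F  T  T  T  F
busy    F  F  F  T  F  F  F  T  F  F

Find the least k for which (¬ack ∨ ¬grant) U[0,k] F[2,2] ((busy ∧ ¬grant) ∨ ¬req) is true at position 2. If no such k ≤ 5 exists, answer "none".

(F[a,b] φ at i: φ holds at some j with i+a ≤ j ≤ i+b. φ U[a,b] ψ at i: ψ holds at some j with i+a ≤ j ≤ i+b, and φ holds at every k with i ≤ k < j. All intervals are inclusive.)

5

Need earliest j ≥ 2 with F[2,2] ((busy ∧ ¬grant) ∨ ¬req), and (¬ack ∨ ¬grant) at every k in [2,j-1].
  j=2: rhs fails.
  j=3: rhs fails.
  j=4: rhs fails.
  j=5: rhs fails.
  j=6: rhs fails.
  j=7: rhs holds; lhs holds on [2,6]. k = 5.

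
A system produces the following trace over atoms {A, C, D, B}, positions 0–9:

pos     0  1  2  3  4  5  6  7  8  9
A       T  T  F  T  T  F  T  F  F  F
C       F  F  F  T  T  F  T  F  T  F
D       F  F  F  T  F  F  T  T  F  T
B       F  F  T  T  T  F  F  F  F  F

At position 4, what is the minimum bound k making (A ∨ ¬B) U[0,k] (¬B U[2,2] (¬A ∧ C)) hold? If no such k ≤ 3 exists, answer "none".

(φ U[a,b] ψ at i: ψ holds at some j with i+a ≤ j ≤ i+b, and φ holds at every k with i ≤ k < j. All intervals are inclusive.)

Need earliest j ≥ 4 with (¬B U[2,2] (¬A ∧ C)), and (A ∨ ¬B) at every k in [4,j-1].
  j=4: rhs fails.
  j=5: rhs fails.
  j=6: rhs holds; lhs holds on [4,5]. k = 2.

2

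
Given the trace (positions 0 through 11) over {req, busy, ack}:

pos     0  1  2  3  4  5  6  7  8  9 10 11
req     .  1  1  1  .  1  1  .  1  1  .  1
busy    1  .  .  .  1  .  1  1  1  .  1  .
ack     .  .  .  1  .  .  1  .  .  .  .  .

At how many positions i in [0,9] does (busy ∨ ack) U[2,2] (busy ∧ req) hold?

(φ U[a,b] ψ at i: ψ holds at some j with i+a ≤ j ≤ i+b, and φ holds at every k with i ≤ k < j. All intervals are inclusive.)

Evaluate at each i in [0,9]:
  i=0: ✗ (no rhs in [2,2])
  i=1: ✗ (no rhs in [3,3])
  i=2: ✗ (no rhs in [4,4])
  i=3: ✗ (no rhs in [5,5])
  i=4: ✗ (lhs fails at k=5 before rhs at j=6)
  i=5: ✗ (no rhs in [7,7])
  i=6: ✓ (rhs at j=8; lhs holds on [6,7])
  i=7: ✗ (no rhs in [9,9])
  i=8: ✗ (no rhs in [10,10])
  i=9: ✗ (no rhs in [11,11])
Positions where it holds: {6} → 1.

1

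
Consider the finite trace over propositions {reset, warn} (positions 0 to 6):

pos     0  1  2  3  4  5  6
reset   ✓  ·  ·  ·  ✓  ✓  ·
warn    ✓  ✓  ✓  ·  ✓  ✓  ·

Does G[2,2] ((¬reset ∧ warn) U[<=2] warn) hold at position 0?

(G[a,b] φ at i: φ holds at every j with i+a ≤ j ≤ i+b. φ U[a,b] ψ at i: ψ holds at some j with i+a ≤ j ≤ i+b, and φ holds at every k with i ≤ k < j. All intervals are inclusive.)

Yes

Check ((¬reset ∧ warn) U[<=2] warn) at every j in [2,2]:
  j=2: holds
All positions satisfy it → formula holds.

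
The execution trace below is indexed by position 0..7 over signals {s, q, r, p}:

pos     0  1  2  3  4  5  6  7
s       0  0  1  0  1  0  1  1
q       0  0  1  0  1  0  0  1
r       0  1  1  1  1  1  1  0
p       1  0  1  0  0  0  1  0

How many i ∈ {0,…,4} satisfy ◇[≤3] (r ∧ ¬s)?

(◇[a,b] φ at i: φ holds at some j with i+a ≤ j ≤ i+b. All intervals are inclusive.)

Evaluate at each i in [0,4]:
  i=0: ✓ (witness j=1)
  i=1: ✓ (witness j=1)
  i=2: ✓ (witness j=3)
  i=3: ✓ (witness j=3)
  i=4: ✓ (witness j=5)
Positions where it holds: {0, 1, 2, 3, 4} → 5.

5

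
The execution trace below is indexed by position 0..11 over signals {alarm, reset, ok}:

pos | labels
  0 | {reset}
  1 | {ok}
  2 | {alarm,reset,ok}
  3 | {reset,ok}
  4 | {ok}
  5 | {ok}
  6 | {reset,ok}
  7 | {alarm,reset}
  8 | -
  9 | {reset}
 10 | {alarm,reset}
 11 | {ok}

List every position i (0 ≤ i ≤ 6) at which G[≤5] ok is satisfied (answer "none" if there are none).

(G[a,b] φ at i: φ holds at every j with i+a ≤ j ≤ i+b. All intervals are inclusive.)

Evaluate at each i in [0,6]:
  i=0: ✗ (fails at j=0)
  i=1: ✓ (all of [1,6])
  i=2: ✗ (fails at j=7)
  i=3: ✗ (fails at j=7)
  i=4: ✗ (fails at j=7)
  i=5: ✗ (fails at j=7)
  i=6: ✗ (fails at j=7)

1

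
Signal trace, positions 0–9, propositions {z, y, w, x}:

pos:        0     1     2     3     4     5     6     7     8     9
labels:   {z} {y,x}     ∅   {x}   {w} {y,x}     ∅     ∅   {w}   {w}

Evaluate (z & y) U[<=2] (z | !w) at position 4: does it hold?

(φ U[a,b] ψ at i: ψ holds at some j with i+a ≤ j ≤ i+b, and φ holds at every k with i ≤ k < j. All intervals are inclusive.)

Need some j in [4,6] with (z | !w), and (z & y) at every k in [4,j-1].
  j=4: (z | !w) false.
  j=5: (z | !w) holds, but (z & y) fails at k=4 → not this j.
  j=6: (z | !w) holds, but (z & y) fails at k=4 → not this j.
No j in the window works → until fails.

Does not hold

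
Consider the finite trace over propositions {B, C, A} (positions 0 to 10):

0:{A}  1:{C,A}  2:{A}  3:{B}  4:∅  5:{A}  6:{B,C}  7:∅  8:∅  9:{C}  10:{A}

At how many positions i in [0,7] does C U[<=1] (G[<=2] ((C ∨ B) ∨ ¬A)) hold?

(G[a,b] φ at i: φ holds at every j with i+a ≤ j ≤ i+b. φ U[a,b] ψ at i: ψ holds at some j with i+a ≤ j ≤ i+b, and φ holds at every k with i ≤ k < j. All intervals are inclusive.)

Evaluate at each i in [0,7]:
  i=0: ✗ (no rhs in [0,1])
  i=1: ✗ (no rhs in [1,2])
  i=2: ✗ (no rhs in [2,3])
  i=3: ✗ (no rhs in [3,4])
  i=4: ✗ (no rhs in [4,5])
  i=5: ✗ (lhs fails at k=5 before rhs at j=6)
  i=6: ✓ (rhs at j=6)
  i=7: ✓ (rhs at j=7)
Positions where it holds: {6, 7} → 2.

2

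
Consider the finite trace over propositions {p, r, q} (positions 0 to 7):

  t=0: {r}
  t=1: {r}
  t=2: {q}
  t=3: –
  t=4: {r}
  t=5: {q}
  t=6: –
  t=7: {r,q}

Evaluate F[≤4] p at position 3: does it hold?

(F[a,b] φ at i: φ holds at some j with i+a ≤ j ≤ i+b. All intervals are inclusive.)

No

Check p at each j in [3,7]:
  j=3: false
  j=4: false
  j=5: false
  j=6: false
  j=7: false
No position in the window satisfies it → formula fails.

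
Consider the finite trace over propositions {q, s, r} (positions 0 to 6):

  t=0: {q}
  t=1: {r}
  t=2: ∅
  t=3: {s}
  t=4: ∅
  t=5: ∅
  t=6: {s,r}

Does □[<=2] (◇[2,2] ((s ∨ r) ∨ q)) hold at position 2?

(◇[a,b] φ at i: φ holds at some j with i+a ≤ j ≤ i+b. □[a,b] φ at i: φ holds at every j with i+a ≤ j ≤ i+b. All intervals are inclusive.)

No

Check ◇[2,2] ((s ∨ r) ∨ q) at every j in [2,4]:
  j=2: fails (none in [4,4])
  j=3: fails (none in [5,5])
  j=4: holds (witness at 6)
Fails at j=2 → formula fails.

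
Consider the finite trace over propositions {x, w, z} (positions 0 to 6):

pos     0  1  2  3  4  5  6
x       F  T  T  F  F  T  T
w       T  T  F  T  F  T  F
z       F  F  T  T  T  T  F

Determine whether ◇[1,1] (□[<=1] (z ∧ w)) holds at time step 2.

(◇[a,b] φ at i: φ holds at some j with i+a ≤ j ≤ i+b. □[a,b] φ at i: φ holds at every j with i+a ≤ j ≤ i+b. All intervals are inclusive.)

Check □[<=1] (z ∧ w) at each j in [3,3]:
  j=3: fails at 4
No position in the window satisfies it → formula fails.

Does not hold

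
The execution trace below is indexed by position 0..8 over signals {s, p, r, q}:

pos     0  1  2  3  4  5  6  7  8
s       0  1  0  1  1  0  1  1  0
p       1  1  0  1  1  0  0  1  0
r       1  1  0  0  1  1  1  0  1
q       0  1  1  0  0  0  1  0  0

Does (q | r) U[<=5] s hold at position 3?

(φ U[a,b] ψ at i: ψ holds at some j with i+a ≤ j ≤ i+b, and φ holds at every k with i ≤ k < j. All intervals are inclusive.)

Holds

Need some j in [3,8] with s, and (q | r) at every k in [3,j-1].
  j=3: s holds; no prefix to check → satisfied.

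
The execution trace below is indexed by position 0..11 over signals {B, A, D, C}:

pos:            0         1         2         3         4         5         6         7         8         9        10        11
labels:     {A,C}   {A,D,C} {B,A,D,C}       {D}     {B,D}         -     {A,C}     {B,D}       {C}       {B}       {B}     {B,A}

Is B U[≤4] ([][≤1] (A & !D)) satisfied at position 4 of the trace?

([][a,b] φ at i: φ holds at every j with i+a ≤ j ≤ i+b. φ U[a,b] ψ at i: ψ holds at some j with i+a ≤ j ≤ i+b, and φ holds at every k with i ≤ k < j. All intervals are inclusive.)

Need some j in [4,8] with [][≤1] (A & !D), and B at every k in [4,j-1].
  j=4: [][≤1] (A & !D) — fails at 4.
  j=5: [][≤1] (A & !D) — fails at 5.
  j=6: [][≤1] (A & !D) — fails at 7.
  j=7: [][≤1] (A & !D) — fails at 7.
  j=8: [][≤1] (A & !D) — fails at 8.
No j in the window works → until fails.

No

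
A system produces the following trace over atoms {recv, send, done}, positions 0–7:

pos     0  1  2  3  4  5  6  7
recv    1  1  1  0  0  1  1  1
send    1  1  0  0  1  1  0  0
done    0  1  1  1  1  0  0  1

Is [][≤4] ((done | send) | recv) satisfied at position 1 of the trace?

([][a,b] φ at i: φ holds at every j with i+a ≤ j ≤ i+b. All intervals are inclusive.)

Yes

Check ((done | send) | recv) at every j in [1,5]:
  j=1: true
  j=2: true
  j=3: true
  j=4: true
  j=5: true
All positions satisfy it → formula holds.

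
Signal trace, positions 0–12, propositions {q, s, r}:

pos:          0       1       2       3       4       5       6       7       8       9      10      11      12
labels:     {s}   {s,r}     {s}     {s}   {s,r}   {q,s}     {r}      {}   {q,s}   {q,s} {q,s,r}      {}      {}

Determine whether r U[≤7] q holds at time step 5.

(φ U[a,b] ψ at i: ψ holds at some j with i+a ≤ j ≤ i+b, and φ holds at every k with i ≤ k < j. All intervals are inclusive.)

True

Need some j in [5,12] with q, and r at every k in [5,j-1].
  j=5: q holds; no prefix to check → satisfied.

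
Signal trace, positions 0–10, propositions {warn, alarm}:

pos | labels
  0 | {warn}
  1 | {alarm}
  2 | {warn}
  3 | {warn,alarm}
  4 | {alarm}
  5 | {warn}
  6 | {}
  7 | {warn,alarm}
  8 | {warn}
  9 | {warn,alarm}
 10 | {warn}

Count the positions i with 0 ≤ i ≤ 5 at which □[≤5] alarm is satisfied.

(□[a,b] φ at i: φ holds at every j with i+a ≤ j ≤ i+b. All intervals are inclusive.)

Evaluate at each i in [0,5]:
  i=0: ✗ (fails at j=0)
  i=1: ✗ (fails at j=2)
  i=2: ✗ (fails at j=2)
  i=3: ✗ (fails at j=5)
  i=4: ✗ (fails at j=5)
  i=5: ✗ (fails at j=5)
Positions where it holds: {} → 0.

0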